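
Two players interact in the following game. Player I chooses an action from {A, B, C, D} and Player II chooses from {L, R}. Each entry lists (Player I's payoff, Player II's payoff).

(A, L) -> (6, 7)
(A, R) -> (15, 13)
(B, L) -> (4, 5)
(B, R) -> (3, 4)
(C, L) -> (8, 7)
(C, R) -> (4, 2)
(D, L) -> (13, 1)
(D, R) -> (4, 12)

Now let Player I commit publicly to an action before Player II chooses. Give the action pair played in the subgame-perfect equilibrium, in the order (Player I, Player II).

(A, R)

Solve by backward induction (Player I leads).
- A: BR = R, leader payoff 15.
- B: BR = L, leader payoff 4.
- C: BR = L, leader payoff 8.
- D: BR = R, leader payoff 4.
Player I's induced payoffs are 15, 4, 8, 4, so Player I commits to A. Subgame-perfect outcome: (A, R) with payoffs (15, 13).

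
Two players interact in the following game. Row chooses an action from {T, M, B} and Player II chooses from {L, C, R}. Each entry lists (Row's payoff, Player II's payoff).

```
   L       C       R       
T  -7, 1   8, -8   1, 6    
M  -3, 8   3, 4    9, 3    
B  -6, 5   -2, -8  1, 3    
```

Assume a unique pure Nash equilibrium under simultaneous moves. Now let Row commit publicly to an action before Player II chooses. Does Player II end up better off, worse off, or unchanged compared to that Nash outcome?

Player II best-responds to each possible Row move:
- T: BR = R, leader payoff 1.
- M: BR = L, leader payoff -3.
- B: BR = L, leader payoff -6.
Among 1, -3, -6, the best is 1 at T. Subgame-perfect outcome: (T, R) with payoffs (1, 6).
For the simultaneous game, intersect best replies.
Row's best replies: L→M; C→T; R→M.
Player II's best replies: T→R; M→L; B→L.
Only (M, L) has each player best-responding; Nash payoffs (-3, 8).
Player II earns 6 sequentially versus 8 at the Nash outcome: worse off.

worse off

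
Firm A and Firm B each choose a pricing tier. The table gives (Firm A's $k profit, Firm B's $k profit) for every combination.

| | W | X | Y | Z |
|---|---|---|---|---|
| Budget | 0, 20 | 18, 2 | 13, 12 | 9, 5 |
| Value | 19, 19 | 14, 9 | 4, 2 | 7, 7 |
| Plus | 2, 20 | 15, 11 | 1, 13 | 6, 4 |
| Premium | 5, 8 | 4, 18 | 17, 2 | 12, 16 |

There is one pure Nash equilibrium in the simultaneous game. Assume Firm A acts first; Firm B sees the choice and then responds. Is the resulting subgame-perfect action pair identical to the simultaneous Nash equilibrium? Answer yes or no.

Firm B best-responds to each possible Firm A move:
- Budget: Firm B compares 20, 2, 12, 5 and picks W; Firm A would get 0.
- Value: Firm B compares 19, 9, 2, 7 and picks W; Firm A would get 19.
- Plus: Firm B compares 20, 11, 13, 4 and picks W; Firm A would get 2.
- Premium: Firm B compares 8, 18, 2, 16 and picks X; Firm A would get 4.
Firm A's induced payoffs are 0, 19, 2, 4, so Firm A commits to Value. Subgame-perfect outcome: (Value, W) with payoffs (19, 19).
For the simultaneous game, intersect best replies.
Firm A's best replies: W→Value; X→Budget; Y→Premium; Z→Premium.
Firm B's best replies: Budget→W; Value→W; Plus→W; Premium→X.
The unique mutual best reply is (Value, W), giving (19, 19).
Sequential outcome (Value, W) coincides with the Nash profile (Value, W).

yes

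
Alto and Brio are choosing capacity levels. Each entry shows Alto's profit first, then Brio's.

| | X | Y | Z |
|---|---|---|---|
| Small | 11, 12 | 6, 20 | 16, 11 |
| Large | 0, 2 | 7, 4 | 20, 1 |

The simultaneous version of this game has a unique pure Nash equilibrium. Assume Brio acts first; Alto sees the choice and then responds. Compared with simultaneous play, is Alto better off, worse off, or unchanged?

better off

Backward induction with Brio moving first.
- X: Alto compares 11, 0 and picks Small; Brio would get 12.
- Y: Alto compares 6, 7 and picks Large; Brio would get 4.
- Z: Alto compares 16, 20 and picks Large; Brio would get 1.
Among 12, 4, 1, the best is 12 at X. Subgame-perfect outcome: (Small, X) with payoffs (11, 12).
Under simultaneous play:
Alto's best replies: X→Small; Y→Large; Z→Large.
Brio's best replies: Small→Y; Large→Y.
Only (Large, Y) has each player best-responding; Nash payoffs (7, 4).
Alto earns 11 sequentially versus 7 at the Nash outcome: better off.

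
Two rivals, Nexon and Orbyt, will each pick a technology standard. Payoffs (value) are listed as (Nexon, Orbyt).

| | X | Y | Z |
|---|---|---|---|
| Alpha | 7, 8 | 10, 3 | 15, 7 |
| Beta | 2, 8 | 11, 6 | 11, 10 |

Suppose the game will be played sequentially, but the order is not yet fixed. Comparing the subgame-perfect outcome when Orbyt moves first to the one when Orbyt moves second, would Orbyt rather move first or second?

second

If Nexon leads: Orbyt's best replies are Alpha→X, Beta→Z; Nexon's induced payoffs 7, 11; outcome (Beta, Z), payoffs (11, 10).
If Orbyt leads: Nexon's best replies are X→Alpha, Y→Beta, Z→Alpha; Orbyt's induced payoffs 8, 6, 7; outcome (Alpha, X), payoffs (7, 8).
Orbyt gets 8 moving first and 10 moving second, so Orbyt prefers to move second.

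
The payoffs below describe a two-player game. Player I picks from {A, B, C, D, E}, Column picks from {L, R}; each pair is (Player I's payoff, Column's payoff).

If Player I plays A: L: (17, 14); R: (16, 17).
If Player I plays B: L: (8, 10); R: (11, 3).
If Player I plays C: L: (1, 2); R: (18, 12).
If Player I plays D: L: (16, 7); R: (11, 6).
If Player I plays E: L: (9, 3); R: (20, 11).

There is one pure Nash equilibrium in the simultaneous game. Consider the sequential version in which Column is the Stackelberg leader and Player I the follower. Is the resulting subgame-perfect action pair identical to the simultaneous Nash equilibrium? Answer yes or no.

no

Work backward from Player I's decision.
- L: BR = A, leader payoff 14.
- R: BR = E, leader payoff 11.
Column's induced payoffs are 14, 11, so Column commits to L. Subgame-perfect outcome: (A, L) with payoffs (17, 14).
For the simultaneous game, intersect best replies.
Player I's best replies: L→A; R→E.
Column's best replies: A→R; B→L; C→R; D→L; E→R.
Only (E, R) has each player best-responding; Nash payoffs (20, 11).
Sequential outcome (A, L) differs from the Nash profile (E, R).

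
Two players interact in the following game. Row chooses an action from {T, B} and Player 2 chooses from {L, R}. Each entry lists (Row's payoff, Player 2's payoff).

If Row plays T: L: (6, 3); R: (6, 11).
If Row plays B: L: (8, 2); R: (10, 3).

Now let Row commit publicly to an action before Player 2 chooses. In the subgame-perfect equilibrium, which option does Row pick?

B

Solve by backward induction (Row leads).
- T: BR = R, leader payoff 6.
- B: BR = R, leader payoff 10.
Row's induced payoffs are 6, 10, so Row commits to B. Subgame-perfect outcome: (B, R) with payoffs (10, 3).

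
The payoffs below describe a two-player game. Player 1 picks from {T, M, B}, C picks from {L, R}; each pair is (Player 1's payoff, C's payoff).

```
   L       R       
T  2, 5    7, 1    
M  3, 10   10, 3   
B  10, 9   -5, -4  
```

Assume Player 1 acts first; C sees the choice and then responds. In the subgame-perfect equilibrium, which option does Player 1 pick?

Backward induction with Player 1 moving first.
- T: C compares 5, 1 and picks L; Player 1 would get 2.
- M: C compares 10, 3 and picks L; Player 1 would get 3.
- B: C compares 9, -4 and picks L; Player 1 would get 10.
Player 1's induced payoffs are 2, 3, 10, so Player 1 commits to B. Subgame-perfect outcome: (B, L) with payoffs (10, 9).

B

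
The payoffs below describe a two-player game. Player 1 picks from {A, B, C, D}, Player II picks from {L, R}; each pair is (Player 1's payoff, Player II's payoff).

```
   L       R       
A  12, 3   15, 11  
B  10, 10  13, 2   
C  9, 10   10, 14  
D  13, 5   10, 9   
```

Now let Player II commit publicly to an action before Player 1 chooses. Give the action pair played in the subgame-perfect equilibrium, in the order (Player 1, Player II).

(A, R)

Work backward from Player 1's decision.
- L → Player 1 plays D (best of 12, 10, 9, 13); Player II gets 5.
- R → Player 1 plays A (best of 15, 13, 10, 10); Player II gets 11.
Among 5, 11, the best is 11 at R. Subgame-perfect outcome: (A, R) with payoffs (15, 11).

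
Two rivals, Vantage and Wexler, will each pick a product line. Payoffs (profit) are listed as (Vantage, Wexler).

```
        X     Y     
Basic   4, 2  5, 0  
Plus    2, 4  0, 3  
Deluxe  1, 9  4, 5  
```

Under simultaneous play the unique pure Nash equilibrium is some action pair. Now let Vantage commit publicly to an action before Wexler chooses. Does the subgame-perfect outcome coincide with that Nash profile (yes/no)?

Solve by backward induction (Vantage leads).
- Basic: Wexler compares 2, 0 and picks X; Vantage would get 4.
- Plus: Wexler compares 4, 3 and picks X; Vantage would get 2.
- Deluxe: Wexler compares 9, 5 and picks X; Vantage would get 1.
Maximizing over 4, 2, 1, Vantage chooses Basic. Subgame-perfect outcome: (Basic, X) with payoffs (4, 2).
Under simultaneous play:
Vantage's best replies: X→Basic; Y→Basic.
Wexler's best replies: Basic→X; Plus→X; Deluxe→X.
The unique mutual best reply is (Basic, X), giving (4, 2).
Sequential outcome (Basic, X) coincides with the Nash profile (Basic, X).

yes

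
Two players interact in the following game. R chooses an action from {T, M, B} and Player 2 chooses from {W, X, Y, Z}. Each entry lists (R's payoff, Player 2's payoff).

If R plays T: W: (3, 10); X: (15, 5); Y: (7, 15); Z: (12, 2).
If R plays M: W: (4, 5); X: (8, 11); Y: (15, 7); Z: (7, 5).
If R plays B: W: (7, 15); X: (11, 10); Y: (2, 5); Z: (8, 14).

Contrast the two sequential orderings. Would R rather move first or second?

first

If R leads: Player 2's best replies are T→Y, M→X, B→W; R's induced payoffs 7, 8, 7; outcome (M, X), payoffs (8, 11).
If Player 2 leads: R's best replies are W→B, X→T, Y→M, Z→T; Player 2's induced payoffs 15, 5, 7, 2; outcome (B, W), payoffs (7, 15).
R gets 8 moving first and 7 moving second, so R prefers to move first.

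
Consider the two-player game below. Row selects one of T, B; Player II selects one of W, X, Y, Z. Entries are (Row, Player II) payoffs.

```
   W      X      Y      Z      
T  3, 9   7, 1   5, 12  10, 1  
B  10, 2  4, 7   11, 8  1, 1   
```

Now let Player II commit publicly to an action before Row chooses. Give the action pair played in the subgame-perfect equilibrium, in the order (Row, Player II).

(B, Y)

Work backward from Row's decision.
- W → Row plays B (best of 3, 10); Player II gets 2.
- X → Row plays T (best of 7, 4); Player II gets 1.
- Y → Row plays B (best of 5, 11); Player II gets 8.
- Z → Row plays T (best of 10, 1); Player II gets 1.
Among 2, 1, 8, 1, the best is 8 at Y. Subgame-perfect outcome: (B, Y) with payoffs (11, 8).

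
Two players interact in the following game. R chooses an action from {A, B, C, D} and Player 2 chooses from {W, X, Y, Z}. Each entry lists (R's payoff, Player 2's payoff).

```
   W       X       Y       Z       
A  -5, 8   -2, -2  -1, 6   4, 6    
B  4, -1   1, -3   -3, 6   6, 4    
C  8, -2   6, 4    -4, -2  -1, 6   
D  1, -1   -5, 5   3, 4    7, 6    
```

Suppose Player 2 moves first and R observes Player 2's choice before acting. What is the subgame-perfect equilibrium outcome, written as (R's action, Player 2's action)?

Backward induction with Player 2 moving first.
- W: R compares -5, 4, 8, 1 and picks C; Player 2 would get -2.
- X: R compares -2, 1, 6, -5 and picks C; Player 2 would get 4.
- Y: R compares -1, -3, -4, 3 and picks D; Player 2 would get 4.
- Z: R compares 4, 6, -1, 7 and picks D; Player 2 would get 6.
Among -2, 4, 4, 6, the best is 6 at Z. Subgame-perfect outcome: (D, Z) with payoffs (7, 6).

(D, Z)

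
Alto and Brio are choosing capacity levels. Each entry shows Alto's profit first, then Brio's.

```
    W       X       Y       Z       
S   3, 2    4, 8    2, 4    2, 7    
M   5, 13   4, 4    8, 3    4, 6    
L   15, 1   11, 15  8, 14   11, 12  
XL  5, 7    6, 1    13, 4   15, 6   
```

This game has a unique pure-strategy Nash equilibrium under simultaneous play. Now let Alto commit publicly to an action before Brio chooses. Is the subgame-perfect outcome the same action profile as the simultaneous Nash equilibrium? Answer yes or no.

Solve by backward induction (Alto leads).
- S → Brio plays X (best of 2, 8, 4, 7); Alto gets 4.
- M → Brio plays W (best of 13, 4, 3, 6); Alto gets 5.
- L → Brio plays X (best of 1, 15, 14, 12); Alto gets 11.
- XL → Brio plays W (best of 7, 1, 4, 6); Alto gets 5.
Alto's induced payoffs are 4, 5, 11, 5, so Alto commits to L. Subgame-perfect outcome: (L, X) with payoffs (11, 15).
Under simultaneous play:
Alto's best replies: W→L; X→L; Y→XL; Z→XL.
Brio's best replies: S→X; M→W; L→X; XL→W.
Only (L, X) has each player best-responding; Nash payoffs (11, 15).
Sequential outcome (L, X) coincides with the Nash profile (L, X).

yes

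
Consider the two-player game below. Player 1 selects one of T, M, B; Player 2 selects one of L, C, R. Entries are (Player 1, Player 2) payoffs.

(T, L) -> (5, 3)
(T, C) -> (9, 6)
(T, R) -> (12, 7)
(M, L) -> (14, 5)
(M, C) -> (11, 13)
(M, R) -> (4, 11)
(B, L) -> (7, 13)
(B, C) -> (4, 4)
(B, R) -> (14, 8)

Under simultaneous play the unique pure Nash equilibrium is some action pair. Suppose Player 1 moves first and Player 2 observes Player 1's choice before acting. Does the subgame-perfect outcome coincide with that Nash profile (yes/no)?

no

Backward induction with Player 1 moving first.
- T → Player 2 plays R (best of 3, 6, 7); Player 1 gets 12.
- M → Player 2 plays C (best of 5, 13, 11); Player 1 gets 11.
- B → Player 2 plays L (best of 13, 4, 8); Player 1 gets 7.
Player 1's induced payoffs are 12, 11, 7, so Player 1 commits to T. Subgame-perfect outcome: (T, R) with payoffs (12, 7).
Now find the simultaneous Nash equilibrium.
Player 1's best replies: L→M; C→M; R→B.
Player 2's best replies: T→R; M→C; B→L.
The unique mutual best reply is (M, C), giving (11, 13).
Sequential outcome (T, R) differs from the Nash profile (M, C).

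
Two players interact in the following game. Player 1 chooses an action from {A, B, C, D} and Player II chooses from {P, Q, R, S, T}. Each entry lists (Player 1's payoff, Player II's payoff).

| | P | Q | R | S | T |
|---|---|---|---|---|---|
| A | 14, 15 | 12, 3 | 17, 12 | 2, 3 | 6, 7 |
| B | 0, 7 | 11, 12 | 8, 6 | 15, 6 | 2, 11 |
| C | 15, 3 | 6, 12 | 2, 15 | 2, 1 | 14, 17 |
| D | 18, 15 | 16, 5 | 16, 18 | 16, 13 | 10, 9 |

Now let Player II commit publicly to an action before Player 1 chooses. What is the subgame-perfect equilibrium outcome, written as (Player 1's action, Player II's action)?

(C, T)

Solve by backward induction (Player II leads).
- P → Player 1 plays D (best of 14, 0, 15, 18); Player II gets 15.
- Q → Player 1 plays D (best of 12, 11, 6, 16); Player II gets 5.
- R → Player 1 plays A (best of 17, 8, 2, 16); Player II gets 12.
- S → Player 1 plays D (best of 2, 15, 2, 16); Player II gets 13.
- T → Player 1 plays C (best of 6, 2, 14, 10); Player II gets 17.
Player II's induced payoffs are 15, 5, 12, 13, 17, so Player II commits to T. Subgame-perfect outcome: (C, T) with payoffs (14, 17).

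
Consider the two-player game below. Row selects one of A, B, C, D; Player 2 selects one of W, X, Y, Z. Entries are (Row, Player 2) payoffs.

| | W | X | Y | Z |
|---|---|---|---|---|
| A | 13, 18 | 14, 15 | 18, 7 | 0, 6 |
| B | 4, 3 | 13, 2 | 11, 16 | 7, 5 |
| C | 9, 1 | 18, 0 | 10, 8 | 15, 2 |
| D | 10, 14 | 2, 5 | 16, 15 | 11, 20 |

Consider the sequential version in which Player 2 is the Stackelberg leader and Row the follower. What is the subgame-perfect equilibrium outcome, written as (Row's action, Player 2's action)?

Solve by backward induction (Player 2 leads).
- W: Row compares 13, 4, 9, 10 and picks A; Player 2 would get 18.
- X: Row compares 14, 13, 18, 2 and picks C; Player 2 would get 0.
- Y: Row compares 18, 11, 10, 16 and picks A; Player 2 would get 7.
- Z: Row compares 0, 7, 15, 11 and picks C; Player 2 would get 2.
Maximizing over 18, 0, 7, 2, Player 2 chooses W. Subgame-perfect outcome: (A, W) with payoffs (13, 18).

(A, W)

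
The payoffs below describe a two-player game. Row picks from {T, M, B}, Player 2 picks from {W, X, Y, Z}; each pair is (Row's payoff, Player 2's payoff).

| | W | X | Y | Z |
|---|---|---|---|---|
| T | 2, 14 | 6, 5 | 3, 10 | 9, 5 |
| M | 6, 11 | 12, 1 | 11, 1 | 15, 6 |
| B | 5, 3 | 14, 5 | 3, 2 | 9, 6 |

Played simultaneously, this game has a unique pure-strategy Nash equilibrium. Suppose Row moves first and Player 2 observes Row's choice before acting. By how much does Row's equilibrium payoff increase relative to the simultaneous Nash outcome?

3

Player 2 best-responds to each possible Row move:
- T: Player 2 compares 14, 5, 10, 5 and picks W; Row would get 2.
- M: Player 2 compares 11, 1, 1, 6 and picks W; Row would get 6.
- B: Player 2 compares 3, 5, 2, 6 and picks Z; Row would get 9.
Maximizing over 2, 6, 9, Row chooses B. Subgame-perfect outcome: (B, Z) with payoffs (9, 6).
Now find the simultaneous Nash equilibrium.
Row's best replies: W→M; X→B; Y→M; Z→M.
Player 2's best replies: T→W; M→W; B→Z.
The unique mutual best reply is (M, W), giving (6, 11).
Row's commitment gain: 9 − 6 = 3.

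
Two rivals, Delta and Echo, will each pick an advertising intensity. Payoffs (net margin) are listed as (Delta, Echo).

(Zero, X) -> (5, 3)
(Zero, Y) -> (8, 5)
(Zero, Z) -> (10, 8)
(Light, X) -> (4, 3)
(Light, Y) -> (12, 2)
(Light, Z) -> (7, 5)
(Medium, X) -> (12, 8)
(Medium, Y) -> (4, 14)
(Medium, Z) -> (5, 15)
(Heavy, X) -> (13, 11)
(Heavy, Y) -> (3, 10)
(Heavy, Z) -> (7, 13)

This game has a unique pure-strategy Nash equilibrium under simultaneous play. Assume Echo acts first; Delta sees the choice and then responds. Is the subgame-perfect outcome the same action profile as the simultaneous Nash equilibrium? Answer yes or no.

no

Work backward from Delta's decision.
- X: BR = Heavy, leader payoff 11.
- Y: BR = Light, leader payoff 2.
- Z: BR = Zero, leader payoff 8.
Echo's induced payoffs are 11, 2, 8, so Echo commits to X. Subgame-perfect outcome: (Heavy, X) with payoffs (13, 11).
Now find the simultaneous Nash equilibrium.
Delta's best replies: X→Heavy; Y→Light; Z→Zero.
Echo's best replies: Zero→Z; Light→Z; Medium→Z; Heavy→Z.
The unique mutual best reply is (Zero, Z), giving (10, 8).
Sequential outcome (Heavy, X) differs from the Nash profile (Zero, Z).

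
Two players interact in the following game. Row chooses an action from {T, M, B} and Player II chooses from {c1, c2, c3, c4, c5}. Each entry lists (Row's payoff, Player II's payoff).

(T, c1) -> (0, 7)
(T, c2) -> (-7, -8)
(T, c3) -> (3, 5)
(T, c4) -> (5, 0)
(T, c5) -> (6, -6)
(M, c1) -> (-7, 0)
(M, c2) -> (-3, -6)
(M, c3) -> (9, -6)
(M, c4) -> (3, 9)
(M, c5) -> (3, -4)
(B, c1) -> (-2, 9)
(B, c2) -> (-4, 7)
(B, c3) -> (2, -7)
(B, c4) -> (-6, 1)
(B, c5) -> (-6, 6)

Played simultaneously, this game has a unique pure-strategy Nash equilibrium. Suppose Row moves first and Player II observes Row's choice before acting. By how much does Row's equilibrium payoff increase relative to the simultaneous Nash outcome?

Work backward from Player II's decision.
- T: BR = c1, leader payoff 0.
- M: BR = c4, leader payoff 3.
- B: BR = c1, leader payoff -2.
Row's induced payoffs are 0, 3, -2, so Row commits to M. Subgame-perfect outcome: (M, c4) with payoffs (3, 9).
Now find the simultaneous Nash equilibrium.
Row's best replies: c1→T; c2→M; c3→M; c4→T; c5→T.
Player II's best replies: T→c1; M→c4; B→c1.
Only (T, c1) has each player best-responding; Nash payoffs (0, 7).
Row's commitment gain: 3 − 0 = 3.

3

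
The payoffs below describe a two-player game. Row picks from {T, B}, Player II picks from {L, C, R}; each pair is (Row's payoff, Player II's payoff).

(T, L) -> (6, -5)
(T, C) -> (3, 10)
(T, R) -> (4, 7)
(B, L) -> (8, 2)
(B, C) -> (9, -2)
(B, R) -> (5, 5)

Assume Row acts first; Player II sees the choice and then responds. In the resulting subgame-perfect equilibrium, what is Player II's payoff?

5

Player II best-responds to each possible Row move:
- T: Player II compares -5, 10, 7 and picks C; Row would get 3.
- B: Player II compares 2, -2, 5 and picks R; Row would get 5.
Maximizing over 3, 5, Row chooses B. Subgame-perfect outcome: (B, R) with payoffs (5, 5).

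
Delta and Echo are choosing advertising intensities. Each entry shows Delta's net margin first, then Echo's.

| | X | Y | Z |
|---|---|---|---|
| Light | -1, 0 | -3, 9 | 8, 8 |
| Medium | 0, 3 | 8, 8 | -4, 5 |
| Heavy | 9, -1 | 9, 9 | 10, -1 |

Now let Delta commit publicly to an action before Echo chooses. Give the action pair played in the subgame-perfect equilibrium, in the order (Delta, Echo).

Work backward from Echo's decision.
- Light: BR = Y, leader payoff -3.
- Medium: BR = Y, leader payoff 8.
- Heavy: BR = Y, leader payoff 9.
Maximizing over -3, 8, 9, Delta chooses Heavy. Subgame-perfect outcome: (Heavy, Y) with payoffs (9, 9).

(Heavy, Y)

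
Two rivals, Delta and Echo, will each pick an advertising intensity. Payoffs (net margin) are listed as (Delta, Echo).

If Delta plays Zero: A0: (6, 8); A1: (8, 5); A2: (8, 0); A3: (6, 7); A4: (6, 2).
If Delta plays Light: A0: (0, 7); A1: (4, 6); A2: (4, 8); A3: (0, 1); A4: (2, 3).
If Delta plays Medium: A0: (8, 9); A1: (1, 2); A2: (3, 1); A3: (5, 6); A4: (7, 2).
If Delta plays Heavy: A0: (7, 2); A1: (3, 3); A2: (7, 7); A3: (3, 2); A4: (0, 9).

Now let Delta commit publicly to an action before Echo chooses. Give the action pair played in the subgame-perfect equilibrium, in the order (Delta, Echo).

Echo best-responds to each possible Delta move:
- Zero: BR = A0, leader payoff 6.
- Light: BR = A2, leader payoff 4.
- Medium: BR = A0, leader payoff 8.
- Heavy: BR = A4, leader payoff 0.
Among 6, 4, 8, 0, the best is 8 at Medium. Subgame-perfect outcome: (Medium, A0) with payoffs (8, 9).

(Medium, A0)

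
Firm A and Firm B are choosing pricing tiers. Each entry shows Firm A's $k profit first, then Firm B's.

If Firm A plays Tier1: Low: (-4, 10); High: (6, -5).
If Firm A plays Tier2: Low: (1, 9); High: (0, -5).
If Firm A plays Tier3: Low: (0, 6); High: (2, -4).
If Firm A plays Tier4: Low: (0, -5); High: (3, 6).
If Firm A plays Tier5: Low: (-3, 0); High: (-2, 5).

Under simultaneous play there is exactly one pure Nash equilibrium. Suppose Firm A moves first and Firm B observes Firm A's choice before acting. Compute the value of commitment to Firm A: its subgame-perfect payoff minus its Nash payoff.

Solve by backward induction (Firm A leads).
- Tier1: Firm B compares 10, -5 and picks Low; Firm A would get -4.
- Tier2: Firm B compares 9, -5 and picks Low; Firm A would get 1.
- Tier3: Firm B compares 6, -4 and picks Low; Firm A would get 0.
- Tier4: Firm B compares -5, 6 and picks High; Firm A would get 3.
- Tier5: Firm B compares 0, 5 and picks High; Firm A would get -2.
Firm A's induced payoffs are -4, 1, 0, 3, -2, so Firm A commits to Tier4. Subgame-perfect outcome: (Tier4, High) with payoffs (3, 6).
Now find the simultaneous Nash equilibrium.
Firm A's best replies: Low→Tier2; High→Tier1.
Firm B's best replies: Tier1→Low; Tier2→Low; Tier3→Low; Tier4→High; Tier5→High.
The unique mutual best reply is (Tier2, Low), giving (1, 9).
Firm A's commitment gain: 3 − 1 = 2.

2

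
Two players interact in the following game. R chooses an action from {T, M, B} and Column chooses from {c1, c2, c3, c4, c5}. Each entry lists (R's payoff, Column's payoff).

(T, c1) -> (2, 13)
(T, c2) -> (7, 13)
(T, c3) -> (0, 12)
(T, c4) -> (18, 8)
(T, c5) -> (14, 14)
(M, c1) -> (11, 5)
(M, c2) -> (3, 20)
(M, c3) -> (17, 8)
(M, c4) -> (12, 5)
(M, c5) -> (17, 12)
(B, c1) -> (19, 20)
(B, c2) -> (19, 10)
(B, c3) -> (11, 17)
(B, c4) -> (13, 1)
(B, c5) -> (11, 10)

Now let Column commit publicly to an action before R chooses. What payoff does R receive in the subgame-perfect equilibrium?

19

Backward induction with Column moving first.
- c1 → R plays B (best of 2, 11, 19); Column gets 20.
- c2 → R plays B (best of 7, 3, 19); Column gets 10.
- c3 → R plays M (best of 0, 17, 11); Column gets 8.
- c4 → R plays T (best of 18, 12, 13); Column gets 8.
- c5 → R plays M (best of 14, 17, 11); Column gets 12.
Among 20, 10, 8, 8, 12, the best is 20 at c1. Subgame-perfect outcome: (B, c1) with payoffs (19, 20).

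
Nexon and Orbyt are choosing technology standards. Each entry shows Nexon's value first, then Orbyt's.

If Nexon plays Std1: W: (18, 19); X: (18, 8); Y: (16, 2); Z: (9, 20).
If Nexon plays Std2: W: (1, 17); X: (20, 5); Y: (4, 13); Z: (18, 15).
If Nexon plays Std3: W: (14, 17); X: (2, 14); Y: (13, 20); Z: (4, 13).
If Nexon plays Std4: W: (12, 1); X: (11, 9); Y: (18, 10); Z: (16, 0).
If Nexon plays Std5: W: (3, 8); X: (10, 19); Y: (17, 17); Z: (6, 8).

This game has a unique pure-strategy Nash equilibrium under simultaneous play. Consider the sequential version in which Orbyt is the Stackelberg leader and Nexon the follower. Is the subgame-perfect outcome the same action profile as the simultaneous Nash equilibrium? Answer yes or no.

Backward induction with Orbyt moving first.
- W → Nexon plays Std1 (best of 18, 1, 14, 12, 3); Orbyt gets 19.
- X → Nexon plays Std2 (best of 18, 20, 2, 11, 10); Orbyt gets 5.
- Y → Nexon plays Std4 (best of 16, 4, 13, 18, 17); Orbyt gets 10.
- Z → Nexon plays Std2 (best of 9, 18, 4, 16, 6); Orbyt gets 15.
Orbyt's induced payoffs are 19, 5, 10, 15, so Orbyt commits to W. Subgame-perfect outcome: (Std1, W) with payoffs (18, 19).
Now find the simultaneous Nash equilibrium.
Nexon's best replies: W→Std1; X→Std2; Y→Std4; Z→Std2.
Orbyt's best replies: Std1→Z; Std2→W; Std3→Y; Std4→Y; Std5→X.
The unique mutual best reply is (Std4, Y), giving (18, 10).
Sequential outcome (Std1, W) differs from the Nash profile (Std4, Y).

no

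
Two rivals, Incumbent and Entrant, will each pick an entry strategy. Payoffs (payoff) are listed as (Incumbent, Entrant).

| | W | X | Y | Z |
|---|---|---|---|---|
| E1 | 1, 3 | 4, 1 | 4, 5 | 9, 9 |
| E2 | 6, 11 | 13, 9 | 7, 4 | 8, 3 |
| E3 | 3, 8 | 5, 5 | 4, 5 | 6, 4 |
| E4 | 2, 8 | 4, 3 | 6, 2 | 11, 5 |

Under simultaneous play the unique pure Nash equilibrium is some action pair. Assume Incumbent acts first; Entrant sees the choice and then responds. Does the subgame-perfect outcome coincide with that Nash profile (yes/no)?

Backward induction with Incumbent moving first.
- E1: BR = Z, leader payoff 9.
- E2: BR = W, leader payoff 6.
- E3: BR = W, leader payoff 3.
- E4: BR = W, leader payoff 2.
Maximizing over 9, 6, 3, 2, Incumbent chooses E1. Subgame-perfect outcome: (E1, Z) with payoffs (9, 9).
Now find the simultaneous Nash equilibrium.
Incumbent's best replies: W→E2; X→E2; Y→E2; Z→E4.
Entrant's best replies: E1→Z; E2→W; E3→W; E4→W.
The unique mutual best reply is (E2, W), giving (6, 11).
Sequential outcome (E1, Z) differs from the Nash profile (E2, W).

no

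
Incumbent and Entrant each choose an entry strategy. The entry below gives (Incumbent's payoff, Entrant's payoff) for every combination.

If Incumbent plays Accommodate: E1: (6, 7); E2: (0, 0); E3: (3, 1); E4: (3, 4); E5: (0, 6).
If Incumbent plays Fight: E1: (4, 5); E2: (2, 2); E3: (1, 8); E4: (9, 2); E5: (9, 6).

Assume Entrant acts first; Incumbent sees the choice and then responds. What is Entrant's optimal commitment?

Incumbent best-responds to each possible Entrant move:
- E1 → Incumbent plays Accommodate (best of 6, 4); Entrant gets 7.
- E2 → Incumbent plays Fight (best of 0, 2); Entrant gets 2.
- E3 → Incumbent plays Accommodate (best of 3, 1); Entrant gets 1.
- E4 → Incumbent plays Fight (best of 3, 9); Entrant gets 2.
- E5 → Incumbent plays Fight (best of 0, 9); Entrant gets 6.
Among 7, 2, 1, 2, 6, the best is 7 at E1. Subgame-perfect outcome: (Accommodate, E1) with payoffs (6, 7).

E1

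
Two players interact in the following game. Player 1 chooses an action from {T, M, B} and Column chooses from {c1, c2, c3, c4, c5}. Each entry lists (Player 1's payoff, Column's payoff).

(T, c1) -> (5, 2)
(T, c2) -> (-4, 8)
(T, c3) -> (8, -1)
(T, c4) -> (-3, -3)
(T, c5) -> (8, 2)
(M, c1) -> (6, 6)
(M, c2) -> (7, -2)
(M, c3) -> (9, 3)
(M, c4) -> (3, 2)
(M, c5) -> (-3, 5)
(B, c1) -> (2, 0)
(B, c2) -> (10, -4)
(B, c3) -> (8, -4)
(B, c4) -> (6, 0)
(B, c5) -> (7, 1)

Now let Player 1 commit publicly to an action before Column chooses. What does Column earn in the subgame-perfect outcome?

1

Column best-responds to each possible Player 1 move:
- T: Column compares 2, 8, -1, -3, 2 and picks c2; Player 1 would get -4.
- M: Column compares 6, -2, 3, 2, 5 and picks c1; Player 1 would get 6.
- B: Column compares 0, -4, -4, 0, 1 and picks c5; Player 1 would get 7.
Among -4, 6, 7, the best is 7 at B. Subgame-perfect outcome: (B, c5) with payoffs (7, 1).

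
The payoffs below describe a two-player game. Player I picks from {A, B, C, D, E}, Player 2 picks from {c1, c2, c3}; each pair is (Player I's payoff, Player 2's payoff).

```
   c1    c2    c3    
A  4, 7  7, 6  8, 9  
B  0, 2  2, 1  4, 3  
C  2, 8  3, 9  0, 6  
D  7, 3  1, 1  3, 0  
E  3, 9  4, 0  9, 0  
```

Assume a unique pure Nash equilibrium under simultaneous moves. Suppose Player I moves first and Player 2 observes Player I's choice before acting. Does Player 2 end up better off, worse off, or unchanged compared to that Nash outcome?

better off

Player 2 best-responds to each possible Player I move:
- A: Player 2 compares 7, 6, 9 and picks c3; Player I would get 8.
- B: Player 2 compares 2, 1, 3 and picks c3; Player I would get 4.
- C: Player 2 compares 8, 9, 6 and picks c2; Player I would get 3.
- D: Player 2 compares 3, 1, 0 and picks c1; Player I would get 7.
- E: Player 2 compares 9, 0, 0 and picks c1; Player I would get 3.
Maximizing over 8, 4, 3, 7, 3, Player I chooses A. Subgame-perfect outcome: (A, c3) with payoffs (8, 9).
Under simultaneous play:
Player I's best replies: c1→D; c2→A; c3→E.
Player 2's best replies: A→c3; B→c3; C→c2; D→c1; E→c1.
The unique mutual best reply is (D, c1), giving (7, 3).
Player 2 earns 9 sequentially versus 3 at the Nash outcome: better off.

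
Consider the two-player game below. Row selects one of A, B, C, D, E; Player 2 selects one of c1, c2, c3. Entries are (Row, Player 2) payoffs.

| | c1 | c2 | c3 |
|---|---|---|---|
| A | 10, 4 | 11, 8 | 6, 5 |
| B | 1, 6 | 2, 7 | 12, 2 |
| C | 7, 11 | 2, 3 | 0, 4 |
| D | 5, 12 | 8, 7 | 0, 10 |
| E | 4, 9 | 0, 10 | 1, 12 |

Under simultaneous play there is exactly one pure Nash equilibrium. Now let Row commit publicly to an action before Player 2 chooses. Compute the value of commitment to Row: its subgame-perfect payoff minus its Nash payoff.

0

Player 2 best-responds to each possible Row move:
- A: BR = c2, leader payoff 11.
- B: BR = c2, leader payoff 2.
- C: BR = c1, leader payoff 7.
- D: BR = c1, leader payoff 5.
- E: BR = c3, leader payoff 1.
Maximizing over 11, 2, 7, 5, 1, Row chooses A. Subgame-perfect outcome: (A, c2) with payoffs (11, 8).
Now find the simultaneous Nash equilibrium.
Row's best replies: c1→A; c2→A; c3→B.
Player 2's best replies: A→c2; B→c2; C→c1; D→c1; E→c3.
The unique mutual best reply is (A, c2), giving (11, 8).
Row's commitment gain: 11 − 11 = 0.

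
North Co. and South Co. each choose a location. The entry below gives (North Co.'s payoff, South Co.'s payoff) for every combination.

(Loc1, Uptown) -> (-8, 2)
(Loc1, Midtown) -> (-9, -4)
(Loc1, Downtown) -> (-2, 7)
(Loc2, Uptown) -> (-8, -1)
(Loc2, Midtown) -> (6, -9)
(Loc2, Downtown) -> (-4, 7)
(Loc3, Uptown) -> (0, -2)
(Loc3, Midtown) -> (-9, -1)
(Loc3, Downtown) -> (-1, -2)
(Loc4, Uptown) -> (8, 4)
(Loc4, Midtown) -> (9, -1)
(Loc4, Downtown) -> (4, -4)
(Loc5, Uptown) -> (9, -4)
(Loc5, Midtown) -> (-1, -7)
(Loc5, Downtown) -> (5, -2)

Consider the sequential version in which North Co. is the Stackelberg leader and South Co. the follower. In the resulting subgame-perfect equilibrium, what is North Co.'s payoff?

Solve by backward induction (North Co. leads).
- Loc1: South Co. compares 2, -4, 7 and picks Downtown; North Co. would get -2.
- Loc2: South Co. compares -1, -9, 7 and picks Downtown; North Co. would get -4.
- Loc3: South Co. compares -2, -1, -2 and picks Midtown; North Co. would get -9.
- Loc4: South Co. compares 4, -1, -4 and picks Uptown; North Co. would get 8.
- Loc5: South Co. compares -4, -7, -2 and picks Downtown; North Co. would get 5.
North Co.'s induced payoffs are -2, -4, -9, 8, 5, so North Co. commits to Loc4. Subgame-perfect outcome: (Loc4, Uptown) with payoffs (8, 4).

8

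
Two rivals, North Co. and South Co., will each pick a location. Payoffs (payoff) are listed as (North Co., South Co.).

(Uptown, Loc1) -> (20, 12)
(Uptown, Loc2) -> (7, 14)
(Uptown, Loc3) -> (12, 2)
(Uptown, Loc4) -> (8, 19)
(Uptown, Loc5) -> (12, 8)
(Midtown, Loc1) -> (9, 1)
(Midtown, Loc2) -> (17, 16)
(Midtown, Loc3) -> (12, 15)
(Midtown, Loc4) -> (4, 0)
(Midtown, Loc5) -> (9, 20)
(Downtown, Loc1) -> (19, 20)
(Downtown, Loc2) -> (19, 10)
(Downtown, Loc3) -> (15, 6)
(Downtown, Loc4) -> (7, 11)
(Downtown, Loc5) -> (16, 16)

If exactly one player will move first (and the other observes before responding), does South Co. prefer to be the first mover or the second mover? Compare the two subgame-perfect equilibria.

second

If North Co. leads: South Co.'s best replies are Uptown→Loc4, Midtown→Loc5, Downtown→Loc1; North Co.'s induced payoffs 8, 9, 19; outcome (Downtown, Loc1), payoffs (19, 20).
If South Co. leads: North Co.'s best replies are Loc1→Uptown, Loc2→Downtown, Loc3→Downtown, Loc4→Uptown, Loc5→Downtown; South Co.'s induced payoffs 12, 10, 6, 19, 16; outcome (Uptown, Loc4), payoffs (8, 19).
South Co. gets 19 moving first and 20 moving second, so South Co. prefers to move second.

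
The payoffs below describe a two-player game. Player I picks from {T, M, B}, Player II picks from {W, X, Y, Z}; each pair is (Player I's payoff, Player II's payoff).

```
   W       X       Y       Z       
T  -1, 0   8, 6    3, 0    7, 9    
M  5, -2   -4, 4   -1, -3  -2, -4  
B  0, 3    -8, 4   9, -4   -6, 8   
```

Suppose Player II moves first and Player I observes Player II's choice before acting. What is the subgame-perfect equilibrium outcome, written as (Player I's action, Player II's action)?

Backward induction with Player II moving first.
- W: Player I compares -1, 5, 0 and picks M; Player II would get -2.
- X: Player I compares 8, -4, -8 and picks T; Player II would get 6.
- Y: Player I compares 3, -1, 9 and picks B; Player II would get -4.
- Z: Player I compares 7, -2, -6 and picks T; Player II would get 9.
Among -2, 6, -4, 9, the best is 9 at Z. Subgame-perfect outcome: (T, Z) with payoffs (7, 9).

(T, Z)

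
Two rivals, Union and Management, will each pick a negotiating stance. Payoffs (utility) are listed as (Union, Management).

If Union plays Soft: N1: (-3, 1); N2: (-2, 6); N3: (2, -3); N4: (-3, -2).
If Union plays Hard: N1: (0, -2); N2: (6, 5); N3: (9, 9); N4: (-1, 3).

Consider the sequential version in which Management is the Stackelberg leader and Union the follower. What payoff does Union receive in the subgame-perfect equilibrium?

Union best-responds to each possible Management move:
- N1: BR = Hard, leader payoff -2.
- N2: BR = Hard, leader payoff 5.
- N3: BR = Hard, leader payoff 9.
- N4: BR = Hard, leader payoff 3.
Maximizing over -2, 5, 9, 3, Management chooses N3. Subgame-perfect outcome: (Hard, N3) with payoffs (9, 9).

9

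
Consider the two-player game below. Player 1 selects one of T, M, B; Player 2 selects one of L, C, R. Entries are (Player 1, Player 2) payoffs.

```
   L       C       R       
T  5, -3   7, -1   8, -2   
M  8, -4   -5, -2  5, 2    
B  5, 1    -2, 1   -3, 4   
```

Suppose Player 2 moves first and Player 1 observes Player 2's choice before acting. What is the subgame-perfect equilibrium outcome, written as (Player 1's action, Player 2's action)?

(T, C)

Solve by backward induction (Player 2 leads).
- L → Player 1 plays M (best of 5, 8, 5); Player 2 gets -4.
- C → Player 1 plays T (best of 7, -5, -2); Player 2 gets -1.
- R → Player 1 plays T (best of 8, 5, -3); Player 2 gets -2.
Player 2's induced payoffs are -4, -1, -2, so Player 2 commits to C. Subgame-perfect outcome: (T, C) with payoffs (7, -1).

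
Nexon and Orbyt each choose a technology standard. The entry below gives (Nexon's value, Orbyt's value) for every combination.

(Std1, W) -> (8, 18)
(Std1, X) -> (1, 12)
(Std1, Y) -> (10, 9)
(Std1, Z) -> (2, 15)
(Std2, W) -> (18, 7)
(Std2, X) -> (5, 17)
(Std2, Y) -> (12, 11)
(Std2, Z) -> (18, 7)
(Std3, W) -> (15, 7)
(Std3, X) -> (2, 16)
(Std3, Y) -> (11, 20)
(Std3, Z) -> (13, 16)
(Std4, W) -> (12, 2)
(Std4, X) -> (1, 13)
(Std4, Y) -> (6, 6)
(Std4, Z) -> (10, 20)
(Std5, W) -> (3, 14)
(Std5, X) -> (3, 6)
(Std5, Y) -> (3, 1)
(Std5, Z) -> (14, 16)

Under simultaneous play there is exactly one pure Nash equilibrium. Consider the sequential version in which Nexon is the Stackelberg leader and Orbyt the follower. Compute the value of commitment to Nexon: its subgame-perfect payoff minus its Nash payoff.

9

Solve by backward induction (Nexon leads).
- Std1: BR = W, leader payoff 8.
- Std2: BR = X, leader payoff 5.
- Std3: BR = Y, leader payoff 11.
- Std4: BR = Z, leader payoff 10.
- Std5: BR = Z, leader payoff 14.
Maximizing over 8, 5, 11, 10, 14, Nexon chooses Std5. Subgame-perfect outcome: (Std5, Z) with payoffs (14, 16).
Now find the simultaneous Nash equilibrium.
Nexon's best replies: W→Std2; X→Std2; Y→Std2; Z→Std2.
Orbyt's best replies: Std1→W; Std2→X; Std3→Y; Std4→Z; Std5→Z.
The unique mutual best reply is (Std2, X), giving (5, 17).
Nexon's commitment gain: 14 − 5 = 9.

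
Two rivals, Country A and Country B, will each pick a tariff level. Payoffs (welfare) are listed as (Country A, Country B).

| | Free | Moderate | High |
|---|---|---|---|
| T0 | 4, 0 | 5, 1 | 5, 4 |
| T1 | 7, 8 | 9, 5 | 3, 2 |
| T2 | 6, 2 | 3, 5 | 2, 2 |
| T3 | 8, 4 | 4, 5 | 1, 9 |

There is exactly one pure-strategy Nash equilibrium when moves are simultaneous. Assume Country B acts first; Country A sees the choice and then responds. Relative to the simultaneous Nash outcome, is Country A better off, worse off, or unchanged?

better off

Country A best-responds to each possible Country B move:
- Free → Country A plays T3 (best of 4, 7, 6, 8); Country B gets 4.
- Moderate → Country A plays T1 (best of 5, 9, 3, 4); Country B gets 5.
- High → Country A plays T0 (best of 5, 3, 2, 1); Country B gets 4.
Maximizing over 4, 5, 4, Country B chooses Moderate. Subgame-perfect outcome: (T1, Moderate) with payoffs (9, 5).
For the simultaneous game, intersect best replies.
Country A's best replies: Free→T3; Moderate→T1; High→T0.
Country B's best replies: T0→High; T1→Free; T2→Moderate; T3→High.
The unique mutual best reply is (T0, High), giving (5, 4).
Country A earns 9 sequentially versus 5 at the Nash outcome: better off.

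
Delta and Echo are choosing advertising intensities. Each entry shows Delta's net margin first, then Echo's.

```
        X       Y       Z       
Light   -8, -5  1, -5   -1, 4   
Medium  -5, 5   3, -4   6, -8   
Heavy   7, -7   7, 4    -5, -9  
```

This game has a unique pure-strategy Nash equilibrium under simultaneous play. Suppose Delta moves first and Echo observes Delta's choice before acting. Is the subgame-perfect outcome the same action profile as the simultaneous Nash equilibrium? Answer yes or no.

Backward induction with Delta moving first.
- Light → Echo plays Z (best of -5, -5, 4); Delta gets -1.
- Medium → Echo plays X (best of 5, -4, -8); Delta gets -5.
- Heavy → Echo plays Y (best of -7, 4, -9); Delta gets 7.
Delta's induced payoffs are -1, -5, 7, so Delta commits to Heavy. Subgame-perfect outcome: (Heavy, Y) with payoffs (7, 4).
Under simultaneous play:
Delta's best replies: X→Heavy; Y→Heavy; Z→Medium.
Echo's best replies: Light→Z; Medium→X; Heavy→Y.
The unique mutual best reply is (Heavy, Y), giving (7, 4).
Sequential outcome (Heavy, Y) coincides with the Nash profile (Heavy, Y).

yes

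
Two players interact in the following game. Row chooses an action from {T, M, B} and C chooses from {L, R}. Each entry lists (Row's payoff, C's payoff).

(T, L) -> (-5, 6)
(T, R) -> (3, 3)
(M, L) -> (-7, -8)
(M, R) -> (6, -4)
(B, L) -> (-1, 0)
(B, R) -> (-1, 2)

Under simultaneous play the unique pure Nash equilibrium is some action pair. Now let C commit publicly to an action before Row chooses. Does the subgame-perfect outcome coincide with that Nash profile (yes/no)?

Row best-responds to each possible C move:
- L: Row compares -5, -7, -1 and picks B; C would get 0.
- R: Row compares 3, 6, -1 and picks M; C would get -4.
Among 0, -4, the best is 0 at L. Subgame-perfect outcome: (B, L) with payoffs (-1, 0).
Under simultaneous play:
Row's best replies: L→B; R→M.
C's best replies: T→L; M→R; B→R.
The unique mutual best reply is (M, R), giving (6, -4).
Sequential outcome (B, L) differs from the Nash profile (M, R).

no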